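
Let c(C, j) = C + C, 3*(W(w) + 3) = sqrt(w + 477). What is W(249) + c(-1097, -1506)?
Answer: -2197 + 11*sqrt(6)/3 ≈ -2188.0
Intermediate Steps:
W(w) = -3 + sqrt(477 + w)/3 (W(w) = -3 + sqrt(w + 477)/3 = -3 + sqrt(477 + w)/3)
c(C, j) = 2*C
W(249) + c(-1097, -1506) = (-3 + sqrt(477 + 249)/3) + 2*(-1097) = (-3 + sqrt(726)/3) - 2194 = (-3 + (11*sqrt(6))/3) - 2194 = (-3 + 11*sqrt(6)/3) - 2194 = -2197 + 11*sqrt(6)/3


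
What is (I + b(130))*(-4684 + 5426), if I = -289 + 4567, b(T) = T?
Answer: 3270736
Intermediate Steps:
I = 4278
(I + b(130))*(-4684 + 5426) = (4278 + 130)*(-4684 + 5426) = 4408*742 = 3270736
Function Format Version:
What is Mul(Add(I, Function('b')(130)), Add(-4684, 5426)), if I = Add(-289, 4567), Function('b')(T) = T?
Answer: 3270736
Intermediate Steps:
I = 4278
Mul(Add(I, Function('b')(130)), Add(-4684, 5426)) = Mul(Add(4278, 130), Add(-4684, 5426)) = Mul(4408, 742) = 3270736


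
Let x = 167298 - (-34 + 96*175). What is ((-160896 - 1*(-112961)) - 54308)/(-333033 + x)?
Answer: 102243/182501 ≈ 0.56023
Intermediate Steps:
x = 150532 (x = 167298 - (-34 + 16800) = 167298 - 1*16766 = 167298 - 16766 = 150532)
((-160896 - 1*(-112961)) - 54308)/(-333033 + x) = ((-160896 - 1*(-112961)) - 54308)/(-333033 + 150532) = ((-160896 + 112961) - 54308)/(-182501) = (-47935 - 54308)*(-1/182501) = -102243*(-1/182501) = 102243/182501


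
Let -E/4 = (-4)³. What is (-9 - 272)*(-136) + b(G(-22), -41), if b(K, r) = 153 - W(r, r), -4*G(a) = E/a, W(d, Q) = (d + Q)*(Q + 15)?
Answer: 36237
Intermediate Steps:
E = 256 (E = -4*(-4)³ = -4*(-64) = 256)
W(d, Q) = (15 + Q)*(Q + d) (W(d, Q) = (Q + d)*(15 + Q) = (15 + Q)*(Q + d))
G(a) = -64/a
b(K, r) = 153 - 30*r - 2*r² (b(K, r) = 153 - (r² + 15*r + 15*r + r*r) = 153 - (r² + 15*r + 15*r + r²) = 153 - (2*r² + 30*r) = 153 + (-30*r - 2*r²) = 153 - 30*r - 2*r²)
(-9 - 272)*(-136) + b(G(-22), -41) = (-9 - 272)*(-136) + (153 - 30*(-41) - 2*(-41)²) = -281*(-136) + (153 + 1230 - 2*1681) = 38216 + (153 + 1230 - 3362) = 38216 - 1979 = 36237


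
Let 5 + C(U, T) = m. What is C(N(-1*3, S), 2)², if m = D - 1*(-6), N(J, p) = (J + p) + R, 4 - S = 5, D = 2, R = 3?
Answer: 9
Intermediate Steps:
S = -1 (S = 4 - 1*5 = 4 - 5 = -1)
N(J, p) = 3 + J + p (N(J, p) = (J + p) + 3 = 3 + J + p)
m = 8 (m = 2 - 1*(-6) = 2 + 6 = 8)
C(U, T) = 3 (C(U, T) = -5 + 8 = 3)
C(N(-1*3, S), 2)² = 3² = 9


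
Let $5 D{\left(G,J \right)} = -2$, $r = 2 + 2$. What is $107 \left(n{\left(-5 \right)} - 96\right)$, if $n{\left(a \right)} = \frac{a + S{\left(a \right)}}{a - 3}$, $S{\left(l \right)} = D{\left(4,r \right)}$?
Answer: $- \frac{407991}{40} \approx -10200.0$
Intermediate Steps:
$r = 4$
$D{\left(G,J \right)} = - \frac{2}{5}$ ($D{\left(G,J \right)} = \frac{1}{5} \left(-2\right) = - \frac{2}{5}$)
$S{\left(l \right)} = - \frac{2}{5}$
$n{\left(a \right)} = \frac{- \frac{2}{5} + a}{-3 + a}$ ($n{\left(a \right)} = \frac{a - \frac{2}{5}}{a - 3} = \frac{- \frac{2}{5} + a}{-3 + a}$)
$107 \left(n{\left(-5 \right)} - 96\right) = 107 \left(\frac{- \frac{2}{5} - 5}{-3 - 5} - 96\right) = 107 \left(\frac{1}{-8} \left(- \frac{27}{5}\right) - 96\right) = 107 \left(\left(- \frac{1}{8}\right) \left(- \frac{27}{5}\right) - 96\right) = 107 \left(\frac{27}{40} - 96\right) = 107 \left(- \frac{3813}{40}\right) = - \frac{407991}{40}$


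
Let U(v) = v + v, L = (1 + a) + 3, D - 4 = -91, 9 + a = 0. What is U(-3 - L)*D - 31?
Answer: -379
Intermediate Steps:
a = -9 (a = -9 + 0 = -9)
D = -87 (D = 4 - 91 = -87)
L = -5 (L = (1 - 9) + 3 = -8 + 3 = -5)
U(v) = 2*v
U(-3 - L)*D - 31 = (2*(-3 - 1*(-5)))*(-87) - 31 = (2*(-3 + 5))*(-87) - 31 = (2*2)*(-87) - 31 = 4*(-87) - 31 = -348 - 31 = -379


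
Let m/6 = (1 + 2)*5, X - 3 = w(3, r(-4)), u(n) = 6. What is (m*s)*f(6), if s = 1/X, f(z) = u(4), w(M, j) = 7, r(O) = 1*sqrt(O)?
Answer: 54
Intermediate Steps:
r(O) = sqrt(O)
X = 10 (X = 3 + 7 = 10)
f(z) = 6
s = 1/10 ≈ 0.10000
m = 90 (m = 6*((1 + 2)*5) = 6*(3*5) = 6*15 = 90)
(m*s)*f(6) = (90*(1/10))*6 = 9*6 = 54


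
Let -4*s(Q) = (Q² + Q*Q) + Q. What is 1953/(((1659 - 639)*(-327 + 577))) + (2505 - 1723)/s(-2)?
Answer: -132938047/255000 ≈ -521.33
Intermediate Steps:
s(Q) = -Q²/2 - Q/4 (s(Q) = -((Q² + Q*Q) + Q)/4 = -((Q² + Q²) + Q)/4 = -(2*Q² + Q)/4 = -(Q + 2*Q²)/4 = -Q²/2 - Q/4)
1953/(((1659 - 639)*(-327 + 577))) + (2505 - 1723)/s(-2) = 1953/(((1659 - 639)*(-327 + 577))) + (2505 - 1723)/((-¼*(-2)*(1 + 2*(-2)))) = 1953/((1020*250)) + 782/((-¼*(-2)*(1 - 4))) = 1953/255000 + 782/((-¼*(-2)*(-3))) = 1953*(1/255000) + 782/(-3/2) = 651/85000 + 782*(-⅔) = 651/85000 - 1564/3 = -132938047/255000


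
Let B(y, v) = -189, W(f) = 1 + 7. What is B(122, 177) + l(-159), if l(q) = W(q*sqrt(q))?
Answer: -181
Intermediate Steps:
W(f) = 8
l(q) = 8
B(122, 177) + l(-159) = -189 + 8 = -181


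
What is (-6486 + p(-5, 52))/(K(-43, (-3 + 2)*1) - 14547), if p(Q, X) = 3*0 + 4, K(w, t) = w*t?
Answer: 463/1036 ≈ 0.44691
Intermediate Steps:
K(w, t) = t*w
p(Q, X) = 4 (p(Q, X) = 0 + 4 = 4)
(-6486 + p(-5, 52))/(K(-43, (-3 + 2)*1) - 14547) = (-6486 + 4)/(((-3 + 2)*1)*(-43) - 14547) = -6482/(-1*1*(-43) - 14547) = -6482/(-1*(-43) - 14547) = -6482/(43 - 14547) = -6482/(-14504) = -6482*(-1/14504) = 463/1036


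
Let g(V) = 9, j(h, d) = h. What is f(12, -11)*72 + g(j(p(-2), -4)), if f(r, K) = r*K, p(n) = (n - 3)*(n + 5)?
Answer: -9495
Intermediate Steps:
p(n) = (-3 + n)*(5 + n)
f(r, K) = K*r
f(12, -11)*72 + g(j(p(-2), -4)) = -11*12*72 + 9 = -132*72 + 9 = -9504 + 9 = -9495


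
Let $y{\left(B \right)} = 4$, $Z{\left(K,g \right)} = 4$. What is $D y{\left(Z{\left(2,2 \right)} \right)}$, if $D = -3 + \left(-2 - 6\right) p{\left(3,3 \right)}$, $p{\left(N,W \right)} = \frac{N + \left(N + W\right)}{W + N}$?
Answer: $-60$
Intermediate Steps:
$p{\left(N,W \right)} = \frac{W + 2 N}{N + W}$
$D = -15$ ($D = -3 + \left(-2 - 6\right) \frac{3 + 2 \cdot 3}{3 + 3} = -3 + \left(-2 - 6\right) \frac{3 + 6}{6} = -3 - 8 \cdot \frac{1}{6} \cdot 9 = -3 - 12 = -15$)
$D y{\left(Z{\left(2,2 \right)} \right)} = \left(-15\right) 4 = -60$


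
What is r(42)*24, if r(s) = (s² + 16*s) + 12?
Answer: 58752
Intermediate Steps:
r(s) = 12 + s² + 16*s
r(42)*24 = (12 + 42² + 16*42)*24 = (12 + 1764 + 672)*24 = 2448*24 = 58752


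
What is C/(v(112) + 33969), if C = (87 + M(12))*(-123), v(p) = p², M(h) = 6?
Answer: -11439/46513 ≈ -0.24593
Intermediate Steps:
C = -11439 (C = (87 + 6)*(-123) = 93*(-123) = -11439)
C/(v(112) + 33969) = -11439/(112² + 33969) = -11439/(12544 + 33969) = -11439/46513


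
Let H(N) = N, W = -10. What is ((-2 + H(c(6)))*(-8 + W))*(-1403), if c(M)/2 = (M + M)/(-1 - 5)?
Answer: -151524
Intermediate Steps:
c(M) = -2*M/3 (c(M) = 2*((M + M)/(-1 - 5)) = 2*((2*M)/(-6)) = 2*((2*M)*(-1/6)) = 2*(-M/3) = -2*M/3)
((-2 + H(c(6)))*(-8 + W))*(-1403) = ((-2 - 2/3*6)*(-8 - 10))*(-1403) = ((-2 - 4)*(-18))*(-1403) = -6*(-18)*(-1403) = 108*(-1403) = -151524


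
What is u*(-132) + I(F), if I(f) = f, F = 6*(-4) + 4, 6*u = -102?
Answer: 2224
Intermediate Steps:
u = -17 (u = (⅙)*(-102) = -17)
F = -20 (F = -24 + 4 = -20)
u*(-132) + I(F) = -17*(-132) - 20 = 2244 - 20 = 2224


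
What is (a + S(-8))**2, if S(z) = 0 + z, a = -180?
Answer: 35344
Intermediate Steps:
S(z) = z
(a + S(-8))**2 = (-180 - 8)**2 = (-188)**2 = 35344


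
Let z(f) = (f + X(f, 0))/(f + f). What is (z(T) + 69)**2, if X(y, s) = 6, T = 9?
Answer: 175561/36 ≈ 4876.7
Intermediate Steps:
z(f) = (6 + f)/(2*f) (z(f) = (f + 6)/(f + f) = (6 + f)/((2*f)) = (6 + f)*(1/(2*f)) = (6 + f)/(2*f))
(z(T) + 69)**2 = ((1/2)*(6 + 9)/9 + 69)**2 = ((1/2)*(1/9)*15 + 69)**2 = (5/6 + 69)**2 = (419/6)**2 = 175561/36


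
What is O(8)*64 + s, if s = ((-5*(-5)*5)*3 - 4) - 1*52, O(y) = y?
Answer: 831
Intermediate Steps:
s = 319 (s = ((25*5)*3 - 4) - 52 = (125*3 - 4) - 52 = (375 - 4) - 52 = 371 - 52 = 319)
O(8)*64 + s = 8*64 + 319 = 512 + 319 = 831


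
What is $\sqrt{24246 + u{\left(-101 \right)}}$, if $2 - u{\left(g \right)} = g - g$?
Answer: $2 \sqrt{6062} \approx 155.72$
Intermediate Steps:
$u{\left(g \right)} = 2$ ($u{\left(g \right)} = 2 - \left(g - g\right) = 2 - 0 = 2 + 0 = 2$)
$\sqrt{24246 + u{\left(-101 \right)}} = \sqrt{24246 + 2} = \sqrt{24248} = 2 \sqrt{6062}$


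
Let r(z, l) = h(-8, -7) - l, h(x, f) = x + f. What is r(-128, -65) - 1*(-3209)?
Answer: 3259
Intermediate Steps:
h(x, f) = f + x
r(z, l) = -15 - l (r(z, l) = (-7 - 8) - l = -15 - l)
r(-128, -65) - 1*(-3209) = (-15 - 1*(-65)) - 1*(-3209) = (-15 + 65) + 3209 = 50 + 3209 = 3259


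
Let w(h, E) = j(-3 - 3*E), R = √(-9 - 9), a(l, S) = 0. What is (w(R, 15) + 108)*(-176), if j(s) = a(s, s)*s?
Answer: -19008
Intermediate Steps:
R = 3*I*√2 (R = √(-18) = 3*I*√2 ≈ 4.2426*I)
j(s) = 0 (j(s) = 0*s = 0)
w(h, E) = 0
(w(R, 15) + 108)*(-176) = (0 + 108)*(-176) = 108*(-176) = -19008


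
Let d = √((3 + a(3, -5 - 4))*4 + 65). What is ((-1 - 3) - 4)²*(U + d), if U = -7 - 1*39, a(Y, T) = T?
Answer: -2944 + 64*√41 ≈ -2534.2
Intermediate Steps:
U = -46 (U = -7 - 39 = -46)
d = √41 (d = √((3 + (-5 - 4))*4 + 65) = √((3 - 9)*4 + 65) = √(-6*4 + 65) = √(-24 + 65) = √41 ≈ 6.4031)
((-1 - 3) - 4)²*(U + d) = ((-1 - 3) - 4)²*(-46 + √41) = (-4 - 4)²*(-46 + √41) = (-8)²*(-46 + √41) = 64*(-46 + √41) = -2944 + 64*√41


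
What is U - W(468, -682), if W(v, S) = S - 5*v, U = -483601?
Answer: -480579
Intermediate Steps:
U - W(468, -682) = -483601 - (-682 - 5*468) = -483601 - (-682 - 2340) = -483601 - 1*(-3022) = -483601 + 3022 = -480579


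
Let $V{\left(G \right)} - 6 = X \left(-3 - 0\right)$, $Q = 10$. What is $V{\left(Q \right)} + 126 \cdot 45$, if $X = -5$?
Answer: $5691$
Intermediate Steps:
$V{\left(G \right)} = 21$ ($V{\left(G \right)} = 6 - 5 \left(-3 - 0\right) = 6 - 5 \left(-3 + 0\right) = 6 - -15 = 6 + 15 = 21$)
$V{\left(Q \right)} + 126 \cdot 45 = 21 + 126 \cdot 45 = 21 + 5670 = 5691$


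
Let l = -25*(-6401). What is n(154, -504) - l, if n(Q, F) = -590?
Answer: -160615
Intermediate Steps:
l = 160025
n(154, -504) - l = -590 - 1*160025 = -590 - 160025 = -160615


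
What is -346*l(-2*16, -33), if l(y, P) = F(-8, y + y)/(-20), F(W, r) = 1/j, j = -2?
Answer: -173/20 ≈ -8.6500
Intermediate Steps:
F(W, r) = -½ (F(W, r) = 1/(-2) = -½)
l(y, P) = 1/40 (l(y, P) = -½/(-20) = -½*(-1/20) = 1/40)
-346*l(-2*16, -33) = -346*1/40 = -173/20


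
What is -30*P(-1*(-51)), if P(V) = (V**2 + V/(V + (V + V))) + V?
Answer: -79570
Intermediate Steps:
P(V) = 1/3 + V + V**2 (P(V) = (V**2 + V/(V + 2*V)) + V = (V**2 + V/((3*V))) + V = (V**2 + (1/(3*V))*V) + V = (V**2 + 1/3) + V = (1/3 + V**2) + V = 1/3 + V + V**2)
-30*P(-1*(-51)) = -30*(1/3 - 1*(-51) + (-1*(-51))**2) = -30*(1/3 + 51 + 51**2) = -30*(1/3 + 51 + 2601) = -30*7957/3 = -79570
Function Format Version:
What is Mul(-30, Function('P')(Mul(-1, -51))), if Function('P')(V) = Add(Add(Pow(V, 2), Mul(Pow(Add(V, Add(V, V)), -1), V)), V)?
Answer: -79570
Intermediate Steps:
Function('P')(V) = Add(Rational(1, 3), V, Pow(V, 2)) (Function('P')(V) = Add(Add(Pow(V, 2), Mul(Pow(Add(V, Mul(2, V)), -1), V)), V) = Add(Add(Pow(V, 2), Mul(Pow(Mul(3, V), -1), V)), V) = Add(Add(Pow(V, 2), Mul(Mul(Rational(1, 3), Pow(V, -1)), V)), V) = Add(Add(Pow(V, 2), Rational(1, 3)), V) = Add(Add(Rational(1, 3), Pow(V, 2)), V) = Add(Rational(1, 3), V, Pow(V, 2)))
Mul(-30, Function('P')(Mul(-1, -51))) = Mul(-30, Add(Rational(1, 3), Mul(-1, -51), Pow(Mul(-1, -51), 2))) = Mul(-30, Add(Rational(1, 3), 51, Pow(51, 2))) = Mul(-30, Add(Rational(1, 3), 51, 2601)) = Mul(-30, Rational(7957, 3)) = -79570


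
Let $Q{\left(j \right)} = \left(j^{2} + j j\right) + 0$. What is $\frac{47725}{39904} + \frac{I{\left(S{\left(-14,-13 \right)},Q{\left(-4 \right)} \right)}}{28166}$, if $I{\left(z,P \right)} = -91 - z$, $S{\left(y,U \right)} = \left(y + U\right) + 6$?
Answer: $\frac{670714535}{561968032} \approx 1.1935$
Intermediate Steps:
$S{\left(y,U \right)} = 6 + U + y$ ($S{\left(y,U \right)} = \left(U + y\right) + 6 = 6 + U + y$)
$Q{\left(j \right)} = 2 j^{2}$ ($Q{\left(j \right)} = \left(j^{2} + j^{2}\right) + 0 = 2 j^{2} + 0 = 2 j^{2}$)
$\frac{47725}{39904} + \frac{I{\left(S{\left(-14,-13 \right)},Q{\left(-4 \right)} \right)}}{28166} = \frac{47725}{39904} + \frac{-91 - \left(6 - 13 - 14\right)}{28166} = 47725 \cdot \frac{1}{39904} + \left(-91 - -21\right) \frac{1}{28166} = \frac{47725}{39904} + \left(-91 + 21\right) \frac{1}{28166} = \frac{47725}{39904} - \frac{35}{14083} = \frac{670714535}{561968032}$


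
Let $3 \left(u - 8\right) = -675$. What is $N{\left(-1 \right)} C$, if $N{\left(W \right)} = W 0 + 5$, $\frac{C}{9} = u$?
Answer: $-9765$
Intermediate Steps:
$u = -217$ ($u = 8 + \frac{1}{3} \left(-675\right) = 8 - 225 = -217$)
$C = -1953$ ($C = 9 \left(-217\right) = -1953$)
$N{\left(W \right)} = 5$ ($N{\left(W \right)} = 0 + 5 = 5$)
$N{\left(-1 \right)} C = 5 \left(-1953\right) = -9765$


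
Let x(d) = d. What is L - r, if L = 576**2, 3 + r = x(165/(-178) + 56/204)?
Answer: 3011895685/9078 ≈ 3.3178e+5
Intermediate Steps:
r = -33157/9078 (r = -3 + (165/(-178) + 56/204) = -3 + (165*(-1/178) + 56*(1/204)) = -3 + (-165/178 + 14/51) = -3 - 5923/9078 = -33157/9078 ≈ -3.6525)
L = 331776
L - r = 331776 - 1*(-33157/9078) = 331776 + 33157/9078 = 3011895685/9078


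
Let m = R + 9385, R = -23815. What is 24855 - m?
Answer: 39285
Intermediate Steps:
m = -14430 (m = -23815 + 9385 = -14430)
24855 - m = 24855 - 1*(-14430) = 24855 + 14430 = 39285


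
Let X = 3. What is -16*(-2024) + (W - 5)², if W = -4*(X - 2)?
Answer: 32465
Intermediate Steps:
W = -4 (W = -4*(3 - 2) = -4*1 = -4)
-16*(-2024) + (W - 5)² = -16*(-2024) + (-4 - 5)² = 32384 + (-9)² = 32384 + 81 = 32465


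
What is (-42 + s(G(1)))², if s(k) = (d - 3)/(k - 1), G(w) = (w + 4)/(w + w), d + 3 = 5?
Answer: 16384/9 ≈ 1820.4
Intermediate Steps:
d = 2 (d = -3 + 5 = 2)
G(w) = (4 + w)/(2*w) (G(w) = (4 + w)/((2*w)) = (4 + w)*(1/(2*w)) = (4 + w)/(2*w))
s(k) = -1/(-1 + k) (s(k) = (2 - 3)/(k - 1) = -1/(-1 + k))
(-42 + s(G(1)))² = (-42 - 1/(-1 + (½)*(4 + 1)/1))² = (-42 - 1/(-1 + (½)*1*5))² = (-42 - 1/(-1 + 5/2))² = (-42 - 1/3/2)² = (-42 - 1*⅔)² = (-42 - ⅔)² = (-128/3)² = 16384/9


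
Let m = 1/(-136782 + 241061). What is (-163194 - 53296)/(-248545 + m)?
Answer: 11287680355/12959012027 ≈ 0.87103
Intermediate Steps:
m = 1/104279 ≈ 9.5897e-6
(-163194 - 53296)/(-248545 + m) = (-163194 - 53296)/(-248545 + 1/104279) = -216490/(-25918024054/104279) = -216490*(-104279/25918024054) = 11287680355/12959012027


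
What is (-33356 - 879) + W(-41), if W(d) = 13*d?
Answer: -34768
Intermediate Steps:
(-33356 - 879) + W(-41) = (-33356 - 879) + 13*(-41) = -34235 - 533 = -34768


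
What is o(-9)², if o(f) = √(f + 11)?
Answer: 2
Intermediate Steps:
o(f) = √(11 + f)
o(-9)² = (√(11 - 9))² = (√2)² = 2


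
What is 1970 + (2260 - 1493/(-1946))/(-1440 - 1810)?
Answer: 12454865547/6324500 ≈ 1969.3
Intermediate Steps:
1970 + (2260 - 1493/(-1946))/(-1440 - 1810) = 1970 + (2260 - 1493*(-1/1946))/(-3250) = 1970 + (2260 + 1493/1946)*(-1/3250) = 1970 + (4399453/1946)*(-1/3250) = 1970 - 4399453/6324500 = 12454865547/6324500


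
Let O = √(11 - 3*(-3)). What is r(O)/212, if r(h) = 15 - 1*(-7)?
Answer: 11/106 ≈ 0.10377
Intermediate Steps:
O = 2*√5 (O = √(11 + 9) = √20 = 2*√5 ≈ 4.4721)
r(h) = 22 (r(h) = 15 + 7 = 22)
r(O)/212 = 22/212 = 22*(1/212) = 11/106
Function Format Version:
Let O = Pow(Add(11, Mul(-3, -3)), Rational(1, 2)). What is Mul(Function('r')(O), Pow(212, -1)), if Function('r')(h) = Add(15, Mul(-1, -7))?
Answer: Rational(11, 106) ≈ 0.10377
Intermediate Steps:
O = Mul(2, Pow(5, Rational(1, 2))) (O = Pow(Add(11, 9), Rational(1, 2)) = Pow(20, Rational(1, 2)) = Mul(2, Pow(5, Rational(1, 2))) ≈ 4.4721)
Function('r')(h) = 22 (Function('r')(h) = Add(15, 7) = 22)
Mul(Function('r')(O), Pow(212, -1)) = Mul(22, Pow(212, -1)) = Mul(22, Rational(1, 212)) = Rational(11, 106)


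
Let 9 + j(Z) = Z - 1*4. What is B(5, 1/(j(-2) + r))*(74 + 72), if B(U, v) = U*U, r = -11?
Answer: 3650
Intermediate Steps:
j(Z) = -13 + Z (j(Z) = -9 + (Z - 1*4) = -9 + (Z - 4) = -9 + (-4 + Z) = -13 + Z)
B(U, v) = U**2
B(5, 1/(j(-2) + r))*(74 + 72) = 5**2*(74 + 72) = 25*146 = 3650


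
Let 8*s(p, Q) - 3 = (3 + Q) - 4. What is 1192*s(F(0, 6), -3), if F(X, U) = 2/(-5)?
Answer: -149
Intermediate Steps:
F(X, U) = -⅖ (F(X, U) = 2*(-⅕) = -⅖)
s(p, Q) = ¼ + Q/8 (s(p, Q) = 3/8 + ((3 + Q) - 4)/8 = 3/8 + (-1 + Q)/8 = 3/8 + (-⅛ + Q/8) = ¼ + Q/8)
1192*s(F(0, 6), -3) = 1192*(¼ + (⅛)*(-3)) = 1192*(¼ - 3/8) = 1192*(-⅛) = -149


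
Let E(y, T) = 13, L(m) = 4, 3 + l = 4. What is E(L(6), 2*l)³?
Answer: 2197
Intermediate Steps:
l = 1 (l = -3 + 4 = 1)
E(L(6), 2*l)³ = 13³ = 2197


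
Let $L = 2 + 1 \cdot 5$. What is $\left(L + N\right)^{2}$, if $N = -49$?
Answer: $1764$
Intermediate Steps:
$L = 7$ ($L = 2 + 5 = 7$)
$\left(L + N\right)^{2} = \left(7 - 49\right)^{2} = \left(-42\right)^{2} = 1764$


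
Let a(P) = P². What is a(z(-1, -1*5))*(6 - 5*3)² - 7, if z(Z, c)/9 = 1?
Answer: 6554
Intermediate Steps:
z(Z, c) = 9 (z(Z, c) = 9*1 = 9)
a(z(-1, -1*5))*(6 - 5*3)² - 7 = 9²*(6 - 5*3)² - 7 = 81*(6 - 15)² - 7 = 81*(-9)² - 7 = 81*81 - 7 = 6561 - 7 = 6554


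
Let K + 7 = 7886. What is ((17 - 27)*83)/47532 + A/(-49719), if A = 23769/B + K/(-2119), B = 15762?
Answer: -19094276516033/1096271836149867 ≈ -0.017417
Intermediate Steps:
K = 7879 (K = -7 + 7886 = 7879)
A = -24607429/11133226 (A = 23769/15762 + 7879/(-2119) = 23769*(1/15762) + 7879*(-1/2119) = 7923/5254 - 7879/2119 = -24607429/11133226 ≈ -2.2103)
((17 - 27)*83)/47532 + A/(-49719) = ((17 - 27)*83)/47532 - 24607429/11133226/(-49719) = -10*83*(1/47532) - 24607429/11133226*(-1/49719) = -830*1/47532 + 24607429/553532863494 = -415/23766 + 24607429/553532863494 = -19094276516033/1096271836149867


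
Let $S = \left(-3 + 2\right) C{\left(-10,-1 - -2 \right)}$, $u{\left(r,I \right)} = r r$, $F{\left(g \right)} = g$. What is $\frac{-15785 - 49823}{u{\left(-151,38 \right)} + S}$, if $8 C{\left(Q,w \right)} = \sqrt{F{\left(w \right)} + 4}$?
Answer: $- \frac{95739392512}{33272678459} - \frac{524864 \sqrt{5}}{33272678459} \approx -2.8775$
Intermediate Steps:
$C{\left(Q,w \right)} = \frac{\sqrt{4 + w}}{8}$ ($C{\left(Q,w \right)} = \frac{\sqrt{w + 4}}{8} = \frac{\sqrt{4 + w}}{8}$)
$u{\left(r,I \right)} = r^{2}$
$S = - \frac{\sqrt{5}}{8}$ ($S = \left(-3 + 2\right) \frac{\sqrt{4 - -1}}{8} = - \frac{\sqrt{4 + \left(-1 + 2\right)}}{8} = - \frac{\sqrt{4 + 1}}{8} = - \frac{\sqrt{5}}{8} \approx -0.27951$)
$\frac{-15785 - 49823}{u{\left(-151,38 \right)} + S} = \frac{-15785 - 49823}{\left(-151\right)^{2} - \frac{\sqrt{5}}{8}} = - \frac{65608}{22801 - \frac{\sqrt{5}}{8}}$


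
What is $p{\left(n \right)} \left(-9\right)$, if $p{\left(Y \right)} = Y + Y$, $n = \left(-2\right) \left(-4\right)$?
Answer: $-144$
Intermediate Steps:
$n = 8$
$p{\left(Y \right)} = 2 Y$
$p{\left(n \right)} \left(-9\right) = 2 \cdot 8 \left(-9\right) = 16 \left(-9\right) = -144$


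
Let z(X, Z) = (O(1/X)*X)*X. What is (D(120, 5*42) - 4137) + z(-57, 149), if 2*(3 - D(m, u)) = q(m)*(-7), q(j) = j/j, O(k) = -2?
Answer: -21257/2 ≈ -10629.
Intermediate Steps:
q(j) = 1
D(m, u) = 13/2 (D(m, u) = 3 - (-7)/2 = 3 - ½*(-7) = 3 + 7/2 = 13/2)
z(X, Z) = -2*X² (z(X, Z) = (-2*X)*X = -2*X²)
(D(120, 5*42) - 4137) + z(-57, 149) = (13/2 - 4137) - 2*(-57)² = -8261/2 - 2*3249 = -8261/2 - 6498 = -21257/2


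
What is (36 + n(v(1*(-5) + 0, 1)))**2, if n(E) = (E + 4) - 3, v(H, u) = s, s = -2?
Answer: 1225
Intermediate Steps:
v(H, u) = -2
n(E) = 1 + E (n(E) = (4 + E) - 3 = 1 + E)
(36 + n(v(1*(-5) + 0, 1)))**2 = (36 + (1 - 2))**2 = (36 - 1)**2 = 35**2 = 1225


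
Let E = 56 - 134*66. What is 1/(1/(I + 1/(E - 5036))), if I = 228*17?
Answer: 53581823/13824 ≈ 3876.0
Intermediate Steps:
E = -8788 (E = 56 - 8844 = -8788)
I = 3876
1/(1/(I + 1/(E - 5036))) = 1/(1/(3876 + 1/(-8788 - 5036))) = 1/(1/(3876 + 1/(-13824))) = 1/(1/(3876 - 1/13824)) = 1/(1/(53581823/13824)) = 1/(13824/53581823) = 53581823/13824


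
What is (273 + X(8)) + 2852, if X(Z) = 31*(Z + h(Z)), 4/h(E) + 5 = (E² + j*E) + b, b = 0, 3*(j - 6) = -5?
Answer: 948185/281 ≈ 3374.3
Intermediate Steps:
j = 13/3 (j = 6 + (⅓)*(-5) = 6 - 5/3 = 13/3 ≈ 4.3333)
h(E) = 4/(-5 + E² + 13*E/3) (h(E) = 4/(-5 + ((E² + 13*E/3) + 0)) = 4/(-5 + (E² + 13*E/3)) = 4/(-5 + E² + 13*E/3))
X(Z) = 31*Z + 372/(-15 + 3*Z² + 13*Z) (X(Z) = 31*(Z + 12/(-15 + 3*Z² + 13*Z)) = 31*Z + 372/(-15 + 3*Z² + 13*Z))
(273 + X(8)) + 2852 = (273 + 31*(12 + 8*(-15 + 3*8² + 13*8))/(-15 + 3*8² + 13*8)) + 2852 = (273 + 31*(12 + 8*(-15 + 3*64 + 104))/(-15 + 3*64 + 104)) + 2852 = (273 + 31*(12 + 8*(-15 + 192 + 104))/(-15 + 192 + 104)) + 2852 = (273 + 31*(12 + 8*281)/281) + 2852 = (273 + 31*(1/281)*(12 + 2248)) + 2852 = (273 + 31*(1/281)*2260) + 2852 = (273 + 70060/281) + 2852 = 146773/281 + 2852 = 948185/281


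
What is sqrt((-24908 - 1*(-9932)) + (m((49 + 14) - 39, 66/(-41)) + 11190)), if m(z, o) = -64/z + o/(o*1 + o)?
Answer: I*sqrt(136374)/6 ≈ 61.548*I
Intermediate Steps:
m(z, o) = 1/2 - 64/z (m(z, o) = -64/z + o/(o + o) = -64/z + o/((2*o)) = -64/z + o*(1/(2*o)) = -64/z + 1/2 = 1/2 - 64/z)
sqrt((-24908 - 1*(-9932)) + (m((49 + 14) - 39, 66/(-41)) + 11190)) = sqrt((-24908 - 1*(-9932)) + ((-128 + ((49 + 14) - 39))/(2*((49 + 14) - 39)) + 11190)) = sqrt((-24908 + 9932) + ((-128 + (63 - 39))/(2*(63 - 39)) + 11190)) = sqrt(-14976 + ((1/2)*(-128 + 24)/24 + 11190)) = sqrt(-14976 + ((1/2)*(1/24)*(-104) + 11190)) = sqrt(-14976 + (-13/6 + 11190)) = sqrt(-14976 + 67127/6) = sqrt(-22729/6) = I*sqrt(136374)/6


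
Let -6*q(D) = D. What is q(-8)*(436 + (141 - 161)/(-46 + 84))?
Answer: 11032/19 ≈ 580.63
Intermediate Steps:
q(D) = -D/6
q(-8)*(436 + (141 - 161)/(-46 + 84)) = (-⅙*(-8))*(436 + (141 - 161)/(-46 + 84)) = 4*(436 - 20/38)/3 = 4*(436 - 20*1/38)/3 = 4*(436 - 10/19)/3 = (4/3)*(8274/19) = 11032/19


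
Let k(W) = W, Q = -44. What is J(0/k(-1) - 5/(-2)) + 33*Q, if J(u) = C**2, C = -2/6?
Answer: -13067/9 ≈ -1451.9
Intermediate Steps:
C = -1/3 (C = -2*1/6 = -1/3 ≈ -0.33333)
J(u) = 1/9 (J(u) = (-1/3)**2 = 1/9)
J(0/k(-1) - 5/(-2)) + 33*Q = 1/9 + 33*(-44) = 1/9 - 1452 = -13067/9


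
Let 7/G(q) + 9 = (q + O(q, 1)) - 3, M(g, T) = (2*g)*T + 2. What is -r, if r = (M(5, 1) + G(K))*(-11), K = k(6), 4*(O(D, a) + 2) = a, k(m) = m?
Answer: 3784/31 ≈ 122.06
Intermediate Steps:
O(D, a) = -2 + a/4
K = 6
M(g, T) = 2 + 2*T*g (M(g, T) = 2*T*g + 2 = 2 + 2*T*g)
G(q) = 7/(-55/4 + q) (G(q) = 7/(-9 + ((q + (-2 + (¼)*1)) - 3)) = 7/(-9 + ((q + (-2 + ¼)) - 3)) = 7/(-9 + ((q - 7/4) - 3)) = 7/(-9 + ((-7/4 + q) - 3)) = 7/(-9 + (-19/4 + q)) = 7/(-55/4 + q))
r = -3784/31 (r = ((2 + 2*1*5) + 28/(-55 + 4*6))*(-11) = ((2 + 10) + 28/(-55 + 24))*(-11) = (12 + 28/(-31))*(-11) = (12 + 28*(-1/31))*(-11) = (12 - 28/31)*(-11) = (344/31)*(-11) = -3784/31 ≈ -122.06)
-r = -1*(-3784/31) = 3784/31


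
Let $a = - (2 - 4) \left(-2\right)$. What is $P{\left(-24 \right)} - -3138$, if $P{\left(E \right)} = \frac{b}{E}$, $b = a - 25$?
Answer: $\frac{75341}{24} \approx 3139.2$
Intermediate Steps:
$a = -4$ ($a = \left(-1\right) \left(-2\right) \left(-2\right) = 2 \left(-2\right) = -4$)
$b = -29$ ($b = -4 - 25 = -29$)
$P{\left(E \right)} = - \frac{29}{E}$
$P{\left(-24 \right)} - -3138 = - \frac{29}{-24} - -3138 = \left(-29\right) \left(- \frac{1}{24}\right) + 3138 = \frac{29}{24} + 3138 = \frac{75341}{24}$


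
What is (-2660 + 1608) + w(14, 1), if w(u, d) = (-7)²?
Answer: -1003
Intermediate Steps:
w(u, d) = 49
(-2660 + 1608) + w(14, 1) = (-2660 + 1608) + 49 = -1052 + 49 = -1003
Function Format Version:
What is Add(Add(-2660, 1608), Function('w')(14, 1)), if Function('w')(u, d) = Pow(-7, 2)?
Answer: -1003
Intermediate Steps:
Function('w')(u, d) = 49
Add(Add(-2660, 1608), Function('w')(14, 1)) = Add(Add(-2660, 1608), 49) = Add(-1052, 49) = -1003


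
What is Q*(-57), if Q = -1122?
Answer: 63954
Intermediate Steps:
Q*(-57) = -1122*(-57) = 63954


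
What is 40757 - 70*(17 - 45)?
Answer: 42717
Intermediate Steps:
40757 - 70*(17 - 45) = 40757 - 70*(-28) = 40757 + 1960 = 42717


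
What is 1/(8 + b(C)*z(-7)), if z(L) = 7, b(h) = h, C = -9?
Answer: -1/55 ≈ -0.018182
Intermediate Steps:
1/(8 + b(C)*z(-7)) = 1/(8 - 9*7) = 1/(8 - 63) = 1/(-55) = -1/55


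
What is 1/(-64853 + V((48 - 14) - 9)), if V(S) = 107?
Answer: -1/64746 ≈ -1.5445e-5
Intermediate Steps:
1/(-64853 + V((48 - 14) - 9)) = 1/(-64853 + 107) = 1/(-64746) = -1/64746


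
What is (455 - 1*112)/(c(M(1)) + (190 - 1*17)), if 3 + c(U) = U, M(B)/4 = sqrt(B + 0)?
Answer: 343/174 ≈ 1.9713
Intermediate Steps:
M(B) = 4*sqrt(B) (M(B) = 4*sqrt(B + 0) = 4*sqrt(B))
c(U) = -3 + U
(455 - 1*112)/(c(M(1)) + (190 - 1*17)) = (455 - 1*112)/((-3 + 4*sqrt(1)) + (190 - 1*17)) = (455 - 112)/((-3 + 4*1) + (190 - 17)) = 343/((-3 + 4) + 173) = 343/(1 + 173) = 343/174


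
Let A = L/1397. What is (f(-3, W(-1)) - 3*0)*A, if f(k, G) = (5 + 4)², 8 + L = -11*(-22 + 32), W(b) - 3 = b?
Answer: -9558/1397 ≈ -6.8418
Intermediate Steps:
W(b) = 3 + b
L = -118 (L = -8 - 11*(-22 + 32) = -8 - 11*10 = -8 - 110 = -118)
f(k, G) = 81 (f(k, G) = 9² = 81)
A = -118/1397 ≈ -0.084467
(f(-3, W(-1)) - 3*0)*A = (81 - 3*0)*(-118/1397) = (81 + 0)*(-118/1397) = 81*(-118/1397) = -9558/1397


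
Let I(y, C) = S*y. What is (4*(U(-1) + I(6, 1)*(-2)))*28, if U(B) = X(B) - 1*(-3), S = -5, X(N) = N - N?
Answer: 7056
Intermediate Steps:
X(N) = 0
U(B) = 3 (U(B) = 0 - 1*(-3) = 0 + 3 = 3)
I(y, C) = -5*y
(4*(U(-1) + I(6, 1)*(-2)))*28 = (4*(3 - 5*6*(-2)))*28 = (4*(3 - 30*(-2)))*28 = (4*(3 + 60))*28 = (4*63)*28 = 252*28 = 7056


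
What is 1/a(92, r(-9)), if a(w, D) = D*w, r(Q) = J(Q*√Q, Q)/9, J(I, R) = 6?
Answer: 3/184 ≈ 0.016304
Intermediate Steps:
r(Q) = ⅔ (r(Q) = 6/9 = 6*(⅑) = ⅔)
1/a(92, r(-9)) = 1/((⅔)*92) = 1/(184/3) = 3/184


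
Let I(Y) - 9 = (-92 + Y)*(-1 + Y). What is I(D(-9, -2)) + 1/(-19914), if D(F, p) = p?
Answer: 5794973/19914 ≈ 291.00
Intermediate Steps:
I(Y) = 9 + (-1 + Y)*(-92 + Y) (I(Y) = 9 + (-92 + Y)*(-1 + Y) = 9 + (-1 + Y)*(-92 + Y))
I(D(-9, -2)) + 1/(-19914) = (101 + (-2)² - 93*(-2)) + 1/(-19914) = (101 + 4 + 186) - 1/19914 = 291 - 1/19914 = 5794973/19914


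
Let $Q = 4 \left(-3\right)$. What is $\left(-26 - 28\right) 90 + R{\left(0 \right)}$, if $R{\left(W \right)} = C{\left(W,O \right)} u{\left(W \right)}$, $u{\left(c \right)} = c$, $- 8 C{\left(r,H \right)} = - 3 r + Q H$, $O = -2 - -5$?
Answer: $-4860$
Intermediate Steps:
$O = 3$ ($O = -2 + 5 = 3$)
$Q = -12$
$C{\left(r,H \right)} = \frac{3 H}{2} + \frac{3 r}{8}$ ($C{\left(r,H \right)} = - \frac{- 3 r - 12 H}{8} = - \frac{- 12 H - 3 r}{8} = \frac{3 H}{2} + \frac{3 r}{8}$)
$R{\left(W \right)} = W \left(\frac{9}{2} + \frac{3 W}{8}\right)$ ($R{\left(W \right)} = \left(\frac{3}{2} \cdot 3 + \frac{3 W}{8}\right) W = \left(\frac{9}{2} + \frac{3 W}{8}\right) W = W \left(\frac{9}{2} + \frac{3 W}{8}\right)$)
$\left(-26 - 28\right) 90 + R{\left(0 \right)} = \left(-26 - 28\right) 90 + \frac{3}{8} \cdot 0 \left(12 + 0\right) = \left(-26 - 28\right) 90 + \frac{3}{8} \cdot 0 \cdot 12 = \left(-54\right) 90 + 0 = -4860 + 0 = -4860$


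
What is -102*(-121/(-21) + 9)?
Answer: -10540/7 ≈ -1505.7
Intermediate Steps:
-102*(-121/(-21) + 9) = -102*(-121*(-1/21) + 9) = -102*(121/21 + 9) = -102*310/21 = -10540/7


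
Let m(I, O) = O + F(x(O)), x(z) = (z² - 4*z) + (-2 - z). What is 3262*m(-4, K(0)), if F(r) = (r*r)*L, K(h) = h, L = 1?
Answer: 13048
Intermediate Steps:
x(z) = -2 + z² - 5*z
F(r) = r² (F(r) = (r*r)*1 = r²*1 = r²)
m(I, O) = O + (-2 + O² - 5*O)²
3262*m(-4, K(0)) = 3262*(0 + (2 - 1*0² + 5*0)²) = 3262*(0 + (2 - 1*0 + 0)²) = 3262*(0 + (2 + 0 + 0)²) = 3262*(0 + 2²) = 3262*(0 + 4) = 3262*4 = 13048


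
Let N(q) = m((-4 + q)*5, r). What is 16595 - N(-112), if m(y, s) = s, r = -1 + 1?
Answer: 16595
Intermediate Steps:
r = 0
N(q) = 0
16595 - N(-112) = 16595 - 1*0 = 16595 + 0 = 16595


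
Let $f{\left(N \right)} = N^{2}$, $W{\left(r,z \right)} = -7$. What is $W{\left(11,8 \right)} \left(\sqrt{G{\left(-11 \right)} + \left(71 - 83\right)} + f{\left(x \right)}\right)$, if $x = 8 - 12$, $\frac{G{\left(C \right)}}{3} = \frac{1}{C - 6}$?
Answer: $-112 - \frac{21 i \sqrt{391}}{17} \approx -112.0 - 24.426 i$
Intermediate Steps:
$G{\left(C \right)} = \frac{3}{-6 + C}$ ($G{\left(C \right)} = \frac{3}{C - 6} = \frac{3}{-6 + C}$)
$x = -4$ ($x = 8 - 12 = -4$)
$W{\left(11,8 \right)} \left(\sqrt{G{\left(-11 \right)} + \left(71 - 83\right)} + f{\left(x \right)}\right) = - 7 \left(\sqrt{\frac{3}{-6 - 11} + \left(71 - 83\right)} + \left(-4\right)^{2}\right) = - 7 \left(\sqrt{\frac{3}{-17} - 12} + 16\right) = - 7 \left(\sqrt{3 \left(- \frac{1}{17}\right) - 12} + 16\right) = - 7 \left(\sqrt{- \frac{3}{17} - 12} + 16\right) = - 7 \left(\sqrt{- \frac{207}{17}} + 16\right) = - 7 \left(\frac{3 i \sqrt{391}}{17} + 16\right) = - 7 \left(16 + \frac{3 i \sqrt{391}}{17}\right) = -112 - \frac{21 i \sqrt{391}}{17}$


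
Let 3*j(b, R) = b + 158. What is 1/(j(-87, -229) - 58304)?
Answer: -3/174841 ≈ -1.7158e-5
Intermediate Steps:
j(b, R) = 158/3 + b/3 (j(b, R) = (b + 158)/3 = (158 + b)/3 = 158/3 + b/3)
1/(j(-87, -229) - 58304) = 1/((158/3 + (1/3)*(-87)) - 58304) = 1/((158/3 - 29) - 58304) = 1/(71/3 - 58304) = 1/(-174841/3) = -3/174841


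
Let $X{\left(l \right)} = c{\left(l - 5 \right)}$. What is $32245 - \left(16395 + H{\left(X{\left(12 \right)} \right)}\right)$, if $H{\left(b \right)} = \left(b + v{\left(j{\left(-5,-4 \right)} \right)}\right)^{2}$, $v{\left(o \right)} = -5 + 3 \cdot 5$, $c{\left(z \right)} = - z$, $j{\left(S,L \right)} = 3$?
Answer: $15841$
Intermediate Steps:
$v{\left(o \right)} = 10$ ($v{\left(o \right)} = -5 + 15 = 10$)
$X{\left(l \right)} = 5 - l$ ($X{\left(l \right)} = - (l - 5) = - (-5 + l) = 5 - l$)
$H{\left(b \right)} = \left(10 + b\right)^{2}$ ($H{\left(b \right)} = \left(b + 10\right)^{2} = \left(10 + b\right)^{2}$)
$32245 - \left(16395 + H{\left(X{\left(12 \right)} \right)}\right) = 32245 - \left(16395 + \left(10 + \left(5 - 12\right)\right)^{2}\right) = 32245 - \left(16395 + \left(10 - 7\right)^{2}\right) = 32245 - 16404 = 15841$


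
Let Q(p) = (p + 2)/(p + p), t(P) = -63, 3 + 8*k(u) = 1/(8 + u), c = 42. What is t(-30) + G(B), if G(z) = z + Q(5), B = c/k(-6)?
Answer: -1967/10 ≈ -196.70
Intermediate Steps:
k(u) = -3/8 + 1/(8*(8 + u))
B = -672/5 (B = 42/(((-23 - 3*(-6))/(8*(8 - 6)))) = 42/(((⅛)*(-23 + 18)/2)) = 42/(((⅛)*(½)*(-5))) = 42/(-5/16) = 42*(-16/5) = -672/5 ≈ -134.40)
Q(p) = (2 + p)/(2*p) (Q(p) = (2 + p)/((2*p)) = (2 + p)*(1/(2*p)) = (2 + p)/(2*p))
G(z) = 7/10 + z (G(z) = z + (½)*(2 + 5)/5 = z + (½)*(⅕)*7 = z + 7/10 = 7/10 + z)
t(-30) + G(B) = -63 + (7/10 - 672/5) = -63 - 1337/10 = -1967/10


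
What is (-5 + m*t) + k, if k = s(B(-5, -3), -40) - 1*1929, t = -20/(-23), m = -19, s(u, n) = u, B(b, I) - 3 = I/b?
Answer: -223896/115 ≈ -1946.9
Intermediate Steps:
B(b, I) = 3 + I/b
t = 20/23 (t = -20*(-1/23) = 20/23 ≈ 0.86957)
k = -9627/5 (k = (3 - 3/(-5)) - 1*1929 = (3 - 3*(-1/5)) - 1929 = (3 + 3/5) - 1929 = 18/5 - 1929 = -9627/5 ≈ -1925.4)
(-5 + m*t) + k = (-5 - 19*20/23) - 9627/5 = (-5 - 380/23) - 9627/5 = -495/23 - 9627/5 = -223896/115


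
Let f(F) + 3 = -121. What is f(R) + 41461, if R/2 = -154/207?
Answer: 41337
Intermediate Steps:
R = -308/207 (R = 2*(-154/207) = -308/207 ≈ -1.4879)
f(F) = -124 (f(F) = -3 - 121 = -124)
f(R) + 41461 = -124 + 41461 = 41337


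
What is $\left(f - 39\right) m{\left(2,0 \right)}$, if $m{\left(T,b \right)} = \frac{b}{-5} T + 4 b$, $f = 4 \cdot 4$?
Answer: $0$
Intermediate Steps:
$f = 16$
$m{\left(T,b \right)} = 4 b - \frac{T b}{5}$ ($m{\left(T,b \right)} = b \left(- \frac{1}{5}\right) T + 4 b = - \frac{b}{5} T + 4 b = - \frac{T b}{5} + 4 b = 4 b - \frac{T b}{5}$)
$\left(f - 39\right) m{\left(2,0 \right)} = \left(16 - 39\right) \frac{1}{5} \cdot 0 \left(20 - 2\right) = - 23 \cdot \frac{1}{5} \cdot 0 \left(20 - 2\right) = - 23 \cdot \frac{1}{5} \cdot 0 \cdot 18 = \left(-23\right) 0 = 0$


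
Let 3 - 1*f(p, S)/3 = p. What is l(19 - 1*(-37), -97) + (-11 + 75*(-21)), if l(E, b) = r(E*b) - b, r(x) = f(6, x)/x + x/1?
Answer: -37594863/5432 ≈ -6921.0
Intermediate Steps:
f(p, S) = 9 - 3*p
r(x) = x - 9/x (r(x) = (9 - 3*6)/x + x/1 = (9 - 18)/x + x*1 = -9/x + x = x - 9/x)
l(E, b) = -b + E*b - 9/(E*b) (l(E, b) = (E*b - 9*1/(E*b)) - b = (E*b - 9/(E*b)) - b = -b + E*b - 9/(E*b))
l(19 - 1*(-37), -97) + (-11 + 75*(-21)) = (-1*(-97) + (19 - 1*(-37))*(-97) - 9/((19 - 1*(-37))*(-97))) + (-11 + 75*(-21)) = (97 + (19 + 37)*(-97) - 9*(-1/97)/(19 + 37)) + (-11 - 1575) = (97 + 56*(-97) - 9*(-1/97)/56) - 1586 = (97 - 5432 - 9*1/56*(-1/97)) - 1586 = (97 - 5432 + 9/5432) - 1586 = -28979711/5432 - 1586 = -37594863/5432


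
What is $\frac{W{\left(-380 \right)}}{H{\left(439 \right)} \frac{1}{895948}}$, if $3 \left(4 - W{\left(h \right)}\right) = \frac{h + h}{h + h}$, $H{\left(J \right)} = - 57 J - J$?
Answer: $- \frac{4927714}{38193} \approx -129.02$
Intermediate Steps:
$H{\left(J \right)} = - 58 J$
$W{\left(h \right)} = \frac{11}{3}$ ($W{\left(h \right)} = 4 - \frac{\left(h + h\right) \frac{1}{h + h}}{3} = 4 - \frac{2 h \frac{1}{2 h}}{3} = 4 - \frac{1}{3} = \frac{11}{3}$)
$\frac{W{\left(-380 \right)}}{H{\left(439 \right)} \frac{1}{895948}} = \frac{11}{3 \frac{\left(-58\right) 439}{895948}} = \frac{11}{3 \left(\left(-25462\right) \frac{1}{895948}\right)} = \frac{11}{3 \left(- \frac{12731}{447974}\right)} = \frac{11}{3} \left(- \frac{447974}{12731}\right) = - \frac{4927714}{38193}$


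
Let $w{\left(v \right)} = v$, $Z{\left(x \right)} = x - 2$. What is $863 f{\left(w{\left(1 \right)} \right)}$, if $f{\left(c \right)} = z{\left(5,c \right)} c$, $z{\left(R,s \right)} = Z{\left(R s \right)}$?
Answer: $2589$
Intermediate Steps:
$Z{\left(x \right)} = -2 + x$
$z{\left(R,s \right)} = -2 + R s$
$f{\left(c \right)} = c \left(-2 + 5 c\right)$ ($f{\left(c \right)} = \left(-2 + 5 c\right) c = c \left(-2 + 5 c\right)$)
$863 f{\left(w{\left(1 \right)} \right)} = 863 \cdot 1 \left(-2 + 5 \cdot 1\right) = 863 \cdot 1 \left(-2 + 5\right) = 863 \cdot 1 \cdot 3 = 863 \cdot 3 = 2589$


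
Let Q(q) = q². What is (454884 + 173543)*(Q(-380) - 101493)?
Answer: 26963917289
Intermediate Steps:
(454884 + 173543)*(Q(-380) - 101493) = (454884 + 173543)*((-380)² - 101493) = 628427*(144400 - 101493) = 628427*42907 = 26963917289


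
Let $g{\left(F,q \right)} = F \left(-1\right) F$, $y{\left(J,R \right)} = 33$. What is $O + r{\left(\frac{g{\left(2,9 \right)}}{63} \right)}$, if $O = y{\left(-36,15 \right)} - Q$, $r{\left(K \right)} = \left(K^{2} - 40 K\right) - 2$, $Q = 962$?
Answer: $- \frac{3685043}{3969} \approx -928.46$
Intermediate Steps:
$g{\left(F,q \right)} = - F^{2}$ ($g{\left(F,q \right)} = - F F = - F^{2}$)
$r{\left(K \right)} = -2 + K^{2} - 40 K$ ($r{\left(K \right)} = \left(K^{2} - 40 K\right) - 2 = -2 + K^{2} - 40 K$)
$O = -929$ ($O = 33 - 962 = -929$)
$O + r{\left(\frac{g{\left(2,9 \right)}}{63} \right)} = -929 - \left(2 - \frac{16}{3969} + \frac{40 \left(- 2^{2}\right)}{63}\right) = -929 - \left(2 - \frac{16}{3969} + 40 \left(\left(-1\right) 4\right) \frac{1}{63}\right) = -929 - \left(2 - \frac{16}{3969} + 40 \left(-4\right) \frac{1}{63}\right) = -929 - \left(- \frac{34}{63} - \frac{16}{3969}\right) = -929 + \left(-2 + \frac{16}{3969} + \frac{160}{63}\right) = -929 + \frac{2158}{3969} = - \frac{3685043}{3969}$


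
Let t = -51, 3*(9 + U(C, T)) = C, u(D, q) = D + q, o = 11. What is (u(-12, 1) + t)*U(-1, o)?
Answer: 1736/3 ≈ 578.67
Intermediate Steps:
U(C, T) = -9 + C/3
(u(-12, 1) + t)*U(-1, o) = ((-12 + 1) - 51)*(-9 + (⅓)*(-1)) = (-11 - 51)*(-9 - ⅓) = -62*(-28/3) = 1736/3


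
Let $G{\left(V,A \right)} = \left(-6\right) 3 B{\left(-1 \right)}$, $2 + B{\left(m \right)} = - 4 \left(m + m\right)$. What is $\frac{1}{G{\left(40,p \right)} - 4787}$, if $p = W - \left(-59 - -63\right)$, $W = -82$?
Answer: $- \frac{1}{4895} \approx -0.00020429$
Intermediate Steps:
$B{\left(m \right)} = -2 - 8 m$ ($B{\left(m \right)} = -2 - 4 \left(m + m\right) = -2 - 4 \cdot 2 m = -2 - 8 m$)
$p = -86$ ($p = -82 - \left(-59 - -63\right) = -82 - \left(-59 + 63\right) = -82 - 4 = -86$)
$G{\left(V,A \right)} = -108$ ($G{\left(V,A \right)} = \left(-6\right) 3 \left(-2 - -8\right) = - 18 \left(-2 + 8\right) = \left(-18\right) 6 = -108$)
$\frac{1}{G{\left(40,p \right)} - 4787} = \frac{1}{-108 - 4787} = \frac{1}{-4895} = - \frac{1}{4895}$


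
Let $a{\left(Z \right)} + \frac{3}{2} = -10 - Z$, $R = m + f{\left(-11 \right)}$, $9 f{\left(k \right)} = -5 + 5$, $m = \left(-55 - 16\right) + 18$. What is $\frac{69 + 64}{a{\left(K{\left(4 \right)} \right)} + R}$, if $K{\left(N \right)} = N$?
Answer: $- \frac{266}{137} \approx -1.9416$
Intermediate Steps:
$m = -53$ ($m = -71 + 18 = -53$)
$f{\left(k \right)} = 0$ ($f{\left(k \right)} = \frac{-5 + 5}{9} = \frac{1}{9} \cdot 0 = 0$)
$R = -53$ ($R = -53 + 0 = -53$)
$a{\left(Z \right)} = - \frac{23}{2} - Z$ ($a{\left(Z \right)} = - \frac{3}{2} - \left(10 + Z\right) = - \frac{23}{2} - Z$)
$\frac{69 + 64}{a{\left(K{\left(4 \right)} \right)} + R} = \frac{69 + 64}{\left(- \frac{23}{2} - 4\right) - 53} = \frac{1}{\left(- \frac{23}{2} - 4\right) - 53} \cdot 133 = \frac{1}{- \frac{31}{2} - 53} \cdot 133 = \frac{1}{- \frac{137}{2}} \cdot 133 = \left(- \frac{2}{137}\right) 133 = - \frac{266}{137}$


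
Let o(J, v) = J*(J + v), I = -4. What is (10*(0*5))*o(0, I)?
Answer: 0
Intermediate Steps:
(10*(0*5))*o(0, I) = (10*(0*5))*(0*(0 - 4)) = (10*0)*(0*(-4)) = 0*0 = 0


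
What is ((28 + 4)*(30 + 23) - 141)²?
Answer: 2418025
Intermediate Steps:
((28 + 4)*(30 + 23) - 141)² = (32*53 - 141)² = (1696 - 141)² = 1555² = 2418025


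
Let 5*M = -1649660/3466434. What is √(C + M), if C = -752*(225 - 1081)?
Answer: √1933737063114742746/1733217 ≈ 802.32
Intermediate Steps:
M = -164966/1733217 (M = (-1649660/3466434)/5 = (-1649660*1/3466434)/5 = (⅕)*(-824830/1733217) = -164966/1733217 ≈ -0.095179)
C = 643712 (C = -752*(-856) = 643712)
√(C + M) = √(643712 - 164966/1733217) = √(1115692416538/1733217) = √1933737063114742746/1733217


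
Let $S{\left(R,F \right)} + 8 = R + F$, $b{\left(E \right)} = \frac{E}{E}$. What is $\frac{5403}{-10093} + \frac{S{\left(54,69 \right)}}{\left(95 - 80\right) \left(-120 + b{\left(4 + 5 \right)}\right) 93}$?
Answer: $- \frac{179617142}{335097693} \approx -0.53601$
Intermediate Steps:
$b{\left(E \right)} = 1$
$S{\left(R,F \right)} = -8 + F + R$ ($S{\left(R,F \right)} = -8 + \left(R + F\right) = -8 + \left(F + R\right) = -8 + F + R$)
$\frac{5403}{-10093} + \frac{S{\left(54,69 \right)}}{\left(95 - 80\right) \left(-120 + b{\left(4 + 5 \right)}\right) 93} = \frac{5403}{-10093} + \frac{-8 + 69 + 54}{\left(95 - 80\right) \left(-120 + 1\right) 93} = 5403 \left(- \frac{1}{10093}\right) + \frac{115}{15 \left(-119\right) 93} = - \frac{5403}{10093} + \frac{115}{\left(-1785\right) 93} = - \frac{5403}{10093} + \frac{115}{-166005} = - \frac{5403}{10093} + 115 \left(- \frac{1}{166005}\right) = - \frac{5403}{10093} - \frac{23}{33201} = - \frac{179617142}{335097693}$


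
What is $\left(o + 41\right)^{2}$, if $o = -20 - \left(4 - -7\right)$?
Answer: $100$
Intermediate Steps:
$o = -31$ ($o = -20 - \left(4 + 7\right) = -20 - 11 = -31$)
$\left(o + 41\right)^{2} = \left(-31 + 41\right)^{2} = 10^{2} = 100$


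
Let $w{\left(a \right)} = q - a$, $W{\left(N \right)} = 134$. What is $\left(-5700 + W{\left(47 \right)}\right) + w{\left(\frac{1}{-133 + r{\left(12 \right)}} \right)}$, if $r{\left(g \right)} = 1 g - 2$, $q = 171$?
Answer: $- \frac{663584}{123} \approx -5395.0$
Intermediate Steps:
$r{\left(g \right)} = -2 + g$ ($r{\left(g \right)} = g - 2 = -2 + g$)
$w{\left(a \right)} = 171 - a$
$\left(-5700 + W{\left(47 \right)}\right) + w{\left(\frac{1}{-133 + r{\left(12 \right)}} \right)} = \left(-5700 + 134\right) + \left(171 - \frac{1}{-133 + \left(-2 + 12\right)}\right) = -5566 + \left(171 - \frac{1}{-133 + 10}\right) = -5566 + \left(171 - \frac{1}{-123}\right) = -5566 + \left(171 - - \frac{1}{123}\right) = -5566 + \left(171 + \frac{1}{123}\right) = -5566 + \frac{21034}{123} = - \frac{663584}{123}$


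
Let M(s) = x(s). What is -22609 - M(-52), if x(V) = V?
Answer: -22557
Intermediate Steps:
M(s) = s
-22609 - M(-52) = -22609 - 1*(-52) = -22609 + 52 = -22557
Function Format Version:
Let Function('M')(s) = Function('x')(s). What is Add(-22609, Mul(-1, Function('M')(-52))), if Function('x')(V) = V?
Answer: -22557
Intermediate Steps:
Function('M')(s) = s
Add(-22609, Mul(-1, Function('M')(-52))) = Add(-22609, Mul(-1, -52)) = Add(-22609, 52) = -22557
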